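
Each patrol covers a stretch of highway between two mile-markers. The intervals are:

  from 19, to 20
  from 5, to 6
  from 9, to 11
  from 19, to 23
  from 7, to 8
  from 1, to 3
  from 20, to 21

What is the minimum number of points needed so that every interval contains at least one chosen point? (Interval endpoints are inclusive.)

5

Process intervals by earliest right end; each time one isn't hit yet, stab at its right endpoint.
By right end: [1,3]  [5,6]  [7,8]  [9,11]  [19,20]  [20,21]  [19,23]
[1,3] uncovered → point at 3; [5,6] uncovered → point at 6; [7,8] uncovered → point at 8; [9,11] uncovered → point at 11; [19,20] uncovered → point at 20.
Points: 3, 6, 8, 11, 20 (5 total).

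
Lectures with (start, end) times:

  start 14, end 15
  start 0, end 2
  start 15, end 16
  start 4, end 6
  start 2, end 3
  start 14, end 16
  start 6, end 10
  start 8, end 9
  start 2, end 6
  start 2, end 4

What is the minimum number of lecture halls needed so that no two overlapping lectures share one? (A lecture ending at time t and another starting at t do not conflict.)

The answer is the maximum number of intervals overlapping at any instant.
Events (time:±→running): 0:+→1 2:-→0 2:+→1 2:+→2 2:+→3 … peak 3.

3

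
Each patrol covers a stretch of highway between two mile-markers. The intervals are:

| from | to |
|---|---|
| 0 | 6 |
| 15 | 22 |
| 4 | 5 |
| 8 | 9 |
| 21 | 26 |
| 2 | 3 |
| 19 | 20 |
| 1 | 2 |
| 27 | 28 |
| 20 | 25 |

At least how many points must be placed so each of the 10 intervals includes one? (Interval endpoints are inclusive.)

Process intervals by earliest right end; each time one isn't hit yet, stab at its right endpoint.
By right end: [1,2]  [2,3]  [4,5]  [0,6]  [8,9]  [19,20]  [15,22]  [20,25]  [21,26]  [27,28]
[1,2] uncovered → point at 2; [4,5] uncovered → point at 5; [8,9] uncovered → point at 9; [19,20] uncovered → point at 20; [21,26] uncovered → point at 26; [27,28] uncovered → point at 28.
Points: 2, 5, 9, 20, 26, 28 (6 total).

6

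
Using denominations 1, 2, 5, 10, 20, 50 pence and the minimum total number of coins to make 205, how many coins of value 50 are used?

205 − 4×50→5 − 1×5→0
Count of 50: 4

4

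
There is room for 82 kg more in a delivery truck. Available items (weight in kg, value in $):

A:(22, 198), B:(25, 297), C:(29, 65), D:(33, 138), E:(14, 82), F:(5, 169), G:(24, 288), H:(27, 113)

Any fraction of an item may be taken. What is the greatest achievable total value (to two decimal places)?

Greedy by value/weight ratio, highest first.
Order: F (169/5=33.80) > G (288/24=12.00) > B (297/25=11.88) > A (198/22=9.00) > E (82/14=5.86) > H (113/27=4.19) > D (138/33=4.18) > C (65/29=2.24)
Fill: take F (5 @ 169) → take G (24 @ 288) → take B (25 @ 297) → take A (22 @ 198) → take 6/14 of E → 35.14; 82/82 used.
Total value = 987.14

987.14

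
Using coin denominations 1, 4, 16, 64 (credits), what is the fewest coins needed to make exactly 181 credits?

181 = 2×64 + 3×16 + 1×4 + 1×1
Total coins = 2 + 3 + 1 + 1 = 7

7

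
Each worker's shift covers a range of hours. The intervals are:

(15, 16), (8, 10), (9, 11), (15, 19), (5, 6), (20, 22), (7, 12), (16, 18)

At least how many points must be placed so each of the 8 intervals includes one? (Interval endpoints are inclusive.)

4

Process intervals by earliest right end; each time one isn't hit yet, stab at its right endpoint.
By right end: [5,6]  [8,10]  [9,11]  [7,12]  [15,16]  [16,18]  [15,19]  [20,22]
[5,6] uncovered → point at 6; [8,10] uncovered → point at 10; [15,16] uncovered → point at 16; [20,22] uncovered → point at 22.
Points: 6, 10, 16, 22 (4 total).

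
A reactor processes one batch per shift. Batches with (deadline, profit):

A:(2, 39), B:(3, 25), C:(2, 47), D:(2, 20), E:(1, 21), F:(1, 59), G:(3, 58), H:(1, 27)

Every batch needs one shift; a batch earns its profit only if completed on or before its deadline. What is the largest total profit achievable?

164

Take jobs in profit order; each goes to the latest open slot no later than its deadline.
By profit: F(d1,59), G(d3,58), C(d2,47), A(d2,39), H(d1,27), B(d3,25), E(d1,21), D(d2,20)
F→slot 1; G→slot 3; C→slot 2; A skipped; H skipped; B skipped; E skipped; D skipped.
Profit = 59 + 47 + 58 = 164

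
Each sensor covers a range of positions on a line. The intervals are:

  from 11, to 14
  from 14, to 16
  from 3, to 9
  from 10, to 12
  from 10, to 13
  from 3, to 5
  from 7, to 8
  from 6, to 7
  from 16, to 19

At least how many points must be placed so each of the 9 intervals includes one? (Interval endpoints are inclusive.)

Sort by right endpoint; whenever an interval is uncovered, place a point at its right end.
By right end: [3,5]  [6,7]  [7,8]  [3,9]  [10,12]  [10,13]  [11,14]  [14,16]  [16,19]
[3,5] uncovered → point at 5; [6,7] uncovered → point at 7; [10,12] uncovered → point at 12; [14,16] uncovered → point at 16.
Points: 5, 7, 12, 16 (4 total).

4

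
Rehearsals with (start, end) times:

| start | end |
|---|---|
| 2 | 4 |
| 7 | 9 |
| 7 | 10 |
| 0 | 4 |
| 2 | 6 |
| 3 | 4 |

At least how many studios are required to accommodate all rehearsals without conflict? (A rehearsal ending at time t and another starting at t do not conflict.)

4

Count concurrent intervals with a sweep; the peak is the room count.
starts: [0, 2, 2, 3, 7, 7]
ends:   [4, 4, 4, 6, 9, 10]
s0→1 s2→2 s2→3 s3→4  — peak 4.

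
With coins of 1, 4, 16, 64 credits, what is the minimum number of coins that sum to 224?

224 − 3×64→32 − 2×16→0
Total coins = 3 + 2 = 5

5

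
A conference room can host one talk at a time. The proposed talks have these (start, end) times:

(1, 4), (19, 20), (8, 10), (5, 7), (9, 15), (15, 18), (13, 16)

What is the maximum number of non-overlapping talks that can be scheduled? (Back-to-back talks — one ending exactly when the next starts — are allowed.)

Greedy by earliest finish: after sorting by end time, pick each interval compatible with the last pick.
By end time: (1,4), (5,7), (8,10), (9,15), (13,16), (15,18), (19,20).
Pick (1,4); next start ≥ 4 → (5,7); next start ≥ 7 → (8,10); next start ≥ 10 → (13,16); next start ≥ 16 → (19,20).
Selected 5 talks.

5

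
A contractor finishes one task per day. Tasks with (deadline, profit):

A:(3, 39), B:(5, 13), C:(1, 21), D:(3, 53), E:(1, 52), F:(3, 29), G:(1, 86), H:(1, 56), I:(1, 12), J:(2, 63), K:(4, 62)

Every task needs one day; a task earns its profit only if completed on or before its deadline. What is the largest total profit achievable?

Take jobs in profit order; each goes to the latest open slot no later than its deadline.
By profit: G(d1,86), J(d2,63), K(d4,62), H(d1,56), D(d3,53), E(d1,52), A(d3,39), F(d3,29), C(d1,21), B(d5,13), I(d1,12)
G→slot 1; J→slot 2; K→slot 4; H skipped; D→slot 3; E skipped; A skipped; F skipped; C skipped; B→slot 5; I skipped.
Profit = 86 + 63 + 53 + 62 + 13 = 277

277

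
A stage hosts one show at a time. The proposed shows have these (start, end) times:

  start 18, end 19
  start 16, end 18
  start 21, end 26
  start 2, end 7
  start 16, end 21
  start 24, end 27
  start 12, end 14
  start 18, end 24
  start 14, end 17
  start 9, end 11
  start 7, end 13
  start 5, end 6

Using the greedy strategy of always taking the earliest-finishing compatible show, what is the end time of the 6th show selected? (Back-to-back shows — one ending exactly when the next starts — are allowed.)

Order by finish time; keep every interval that doesn't clash with the previous kept one.
By end time: (5,6), (2,7), (9,11), (7,13), (12,14), (14,17), (16,18), (18,19), (16,21), (18,24), (21,26), (24,27).
Pick (5,6); next start ≥ 6 → (9,11); next start ≥ 11 → (12,14); next start ≥ 14 → (14,17); next start ≥ 17 → (18,19); next start ≥ 19 → (21,26).
Selected: (5,6) (9,11) (12,14) (14,17) (18,19) (21,26)

26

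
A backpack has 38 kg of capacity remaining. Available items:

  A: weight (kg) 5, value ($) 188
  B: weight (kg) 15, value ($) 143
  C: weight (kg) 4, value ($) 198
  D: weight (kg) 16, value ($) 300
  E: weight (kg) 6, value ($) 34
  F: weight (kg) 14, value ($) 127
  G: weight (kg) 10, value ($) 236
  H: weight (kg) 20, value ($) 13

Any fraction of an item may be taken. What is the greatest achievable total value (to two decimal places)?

Ratios (sorted): C 49.50, A 37.60, G 23.60, D 18.75, B 9.53, F 9.07, E 5.67, H 0.65
take C (4 @ 198); take A (5 @ 188); take G (10 @ 236); take D (16 @ 300); take 3/15 of B → 28.60. Capacity used 38/38.
Total value = 950.60

950.60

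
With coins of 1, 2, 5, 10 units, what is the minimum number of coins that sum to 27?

4

Greedy: take as many of the largest coin as possible, then repeat with the remainder.
27 = 2×10 + 1×5 + 1×2
Total coins = 2 + 1 + 1 = 4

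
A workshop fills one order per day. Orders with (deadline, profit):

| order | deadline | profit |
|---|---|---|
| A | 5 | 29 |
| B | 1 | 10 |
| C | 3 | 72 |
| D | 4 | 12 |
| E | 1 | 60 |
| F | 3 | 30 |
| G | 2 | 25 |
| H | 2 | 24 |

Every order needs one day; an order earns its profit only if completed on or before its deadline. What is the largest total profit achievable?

203

Profit order: C=72 E=60 F=30 A=29 G=25 H=24 D=12 B=10
Assign: C→slot 3, E→slot 1, F→slot 2, A→slot 5, G skipped, H skipped, D→slot 4, B skipped.
Slots: [1:E] [2:F] [3:C] [4:D] [5:A]
Profit = 60 + 30 + 72 + 12 + 29 = 203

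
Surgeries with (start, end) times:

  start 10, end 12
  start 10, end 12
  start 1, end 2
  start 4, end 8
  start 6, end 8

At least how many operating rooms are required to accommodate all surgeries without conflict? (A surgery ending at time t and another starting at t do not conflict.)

2

The answer is the maximum number of intervals overlapping at any instant.
starts: [1, 4, 6, 10, 10]
ends:   [2, 8, 8, 12, 12]
s1→1 e2→0 s4→1 s6→2  — peak 2.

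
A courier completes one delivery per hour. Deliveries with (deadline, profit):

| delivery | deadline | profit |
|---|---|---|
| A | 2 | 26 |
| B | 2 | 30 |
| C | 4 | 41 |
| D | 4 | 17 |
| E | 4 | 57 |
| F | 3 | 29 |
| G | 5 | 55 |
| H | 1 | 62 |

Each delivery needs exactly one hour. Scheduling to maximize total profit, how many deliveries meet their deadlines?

5

Profit order: H=62 E=57 G=55 C=41 B=30 F=29 A=26 D=17
Assign: H→slot 1, E→slot 4, G→slot 5, C→slot 3, B→slot 2, F skipped, A skipped, D skipped.
Slots: [1:H] [2:B] [3:C] [4:E] [5:G]
5 of 8 scheduled.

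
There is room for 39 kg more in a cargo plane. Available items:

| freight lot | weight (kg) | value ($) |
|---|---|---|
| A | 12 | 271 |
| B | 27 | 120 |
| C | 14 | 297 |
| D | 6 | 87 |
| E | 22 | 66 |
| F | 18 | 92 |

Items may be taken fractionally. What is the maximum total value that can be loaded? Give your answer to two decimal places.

Order: A (271/12=22.58) > C (297/14=21.21) > D (87/6=14.50) > F (92/18=5.11) > B (120/27=4.44) > E (66/22=3.00)
Fill: take A (12 @ 271) → take C (14 @ 297) → take D (6 @ 87) → take 7/18 of F → 35.78; 39/39 used.
Total value = 690.78

690.78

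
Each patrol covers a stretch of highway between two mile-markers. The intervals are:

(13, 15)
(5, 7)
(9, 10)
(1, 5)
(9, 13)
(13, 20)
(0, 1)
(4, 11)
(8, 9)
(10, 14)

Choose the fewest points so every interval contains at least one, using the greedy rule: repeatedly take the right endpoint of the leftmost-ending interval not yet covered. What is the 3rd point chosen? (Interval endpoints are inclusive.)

Sort by right endpoint; whenever an interval is uncovered, place a point at its right end.
By right end: [0,1]  [1,5]  [5,7]  [8,9]  [9,10]  [4,11]  [9,13]  [10,14]  [13,15]  [13,20]
[0,1] uncovered → point at 1; [5,7] uncovered → point at 7; [8,9] uncovered → point at 9; [10,14] uncovered → point at 14.
Points: 1, 7, 9, 14 (4 total).

9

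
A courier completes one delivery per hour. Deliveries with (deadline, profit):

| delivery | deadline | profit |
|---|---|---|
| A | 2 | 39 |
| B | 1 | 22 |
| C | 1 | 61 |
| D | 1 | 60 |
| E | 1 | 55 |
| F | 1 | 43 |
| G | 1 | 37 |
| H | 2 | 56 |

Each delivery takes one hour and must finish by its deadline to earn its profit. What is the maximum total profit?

117

By profit: C(d1,61), D(d1,60), H(d2,56), E(d1,55), F(d1,43), A(d2,39), G(d1,37), B(d1,22)
C→slot 1; D skipped; H→slot 2; E skipped; F skipped; A skipped; G skipped; B skipped.
Profit = 61 + 56 = 117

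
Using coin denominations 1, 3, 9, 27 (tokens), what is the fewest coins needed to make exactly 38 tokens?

4

Use the largest denomination that fits, subtract, and repeat.
38 − 1×27→11 − 1×9→2 − 2×1→0
Total coins = 1 + 1 + 2 = 4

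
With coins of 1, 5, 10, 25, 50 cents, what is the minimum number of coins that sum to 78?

Use the largest denomination that fits, subtract, and repeat.
78 = 1×50 + 1×25 + 3×1
Total coins = 1 + 1 + 3 = 5

5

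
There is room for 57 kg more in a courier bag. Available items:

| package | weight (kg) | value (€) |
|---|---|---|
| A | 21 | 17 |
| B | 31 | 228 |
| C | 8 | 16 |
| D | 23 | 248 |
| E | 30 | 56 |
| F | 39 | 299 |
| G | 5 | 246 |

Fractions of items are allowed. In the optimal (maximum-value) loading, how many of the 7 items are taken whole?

Greedy by value/weight ratio, highest first.
Order: G (246/5=49.20) > D (248/23=10.78) > F (299/39=7.67) > B (228/31=7.35) > C (16/8=2.00) > E (56/30=1.87) > A (17/21=0.81)
Fill: take G (5 @ 246) → take D (23 @ 248) → take 29/39 of F → 222.33; 57/57 used.
2 item(s) taken whole; one partial (take 29/39 of F).

2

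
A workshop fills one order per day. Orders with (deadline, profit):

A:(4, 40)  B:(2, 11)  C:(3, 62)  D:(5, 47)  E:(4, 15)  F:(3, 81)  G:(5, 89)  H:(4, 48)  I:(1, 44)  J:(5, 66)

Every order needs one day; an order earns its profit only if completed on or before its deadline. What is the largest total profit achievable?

Profit order: G=89 F=81 J=66 C=62 H=48 D=47 I=44 A=40 E=15 B=11
Assign: G→slot 5, F→slot 3, J→slot 4, C→slot 2, H→slot 1, D skipped, I skipped, A skipped, E skipped, B skipped.
Slots: [1:H] [2:C] [3:F] [4:J] [5:G]
Profit = 48 + 62 + 81 + 66 + 89 = 346

346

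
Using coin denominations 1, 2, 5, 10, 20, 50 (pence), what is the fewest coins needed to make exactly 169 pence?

7

Greedy: take as many of the largest coin as possible, then repeat with the remainder.
169 − 3×50→19 − 1×10→9 − 1×5→4 − 2×2→0
Total coins = 3 + 1 + 1 + 2 = 7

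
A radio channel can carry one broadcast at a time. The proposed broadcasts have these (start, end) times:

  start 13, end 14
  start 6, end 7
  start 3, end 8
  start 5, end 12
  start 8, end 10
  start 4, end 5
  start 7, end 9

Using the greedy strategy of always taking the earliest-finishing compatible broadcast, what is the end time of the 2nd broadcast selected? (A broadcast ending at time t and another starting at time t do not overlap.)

7

Sorted by end: (4,5)  (6,7)  (3,8)  (7,9)  (8,10)  (5,12)  (13,14)
take (4,5); take (6,7); take (7,9); skip (8,10); skip (5,12); take (13,14).
Selected: (4,5) (6,7) (7,9) (13,14)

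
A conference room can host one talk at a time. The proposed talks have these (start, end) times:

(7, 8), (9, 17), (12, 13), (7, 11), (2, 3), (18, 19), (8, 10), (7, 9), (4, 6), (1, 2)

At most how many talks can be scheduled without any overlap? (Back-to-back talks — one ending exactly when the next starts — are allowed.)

Sorted by end: (1,2)  (2,3)  (4,6)  (7,8)  (7,9)  (8,10)  (7,11)  (12,13)  (9,17)  (18,19)
take (1,2); take (2,3); take (4,6); take (7,8); skip (7,9); take (8,10); take (12,13); take (18,19).
Selected 7 talks.

7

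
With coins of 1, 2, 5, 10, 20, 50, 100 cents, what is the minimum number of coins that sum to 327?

327 = 3×100 + 1×20 + 1×5 + 1×2
Total coins = 3 + 1 + 1 + 1 = 6

6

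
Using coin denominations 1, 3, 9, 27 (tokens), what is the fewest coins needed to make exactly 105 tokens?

Use the largest denomination that fits, subtract, and repeat.
105 − 3×27→24 − 2×9→6 − 2×3→0
Total coins = 3 + 2 + 2 = 7

7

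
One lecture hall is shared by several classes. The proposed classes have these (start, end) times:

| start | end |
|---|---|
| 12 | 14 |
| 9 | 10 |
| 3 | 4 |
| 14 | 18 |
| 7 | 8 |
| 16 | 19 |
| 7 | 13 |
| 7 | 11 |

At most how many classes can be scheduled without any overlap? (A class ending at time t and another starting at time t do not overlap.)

5

Greedy by earliest finish: after sorting by end time, pick each interval compatible with the last pick.
Sorted by end: (3,4)  (7,8)  (9,10)  (7,11)  (7,13)  (12,14)  (14,18)  (16,19)
take (3,4); take (7,8); take (9,10); skip (7,11); skip (7,13); take (12,14); take (14,18).
Selected 5 classes.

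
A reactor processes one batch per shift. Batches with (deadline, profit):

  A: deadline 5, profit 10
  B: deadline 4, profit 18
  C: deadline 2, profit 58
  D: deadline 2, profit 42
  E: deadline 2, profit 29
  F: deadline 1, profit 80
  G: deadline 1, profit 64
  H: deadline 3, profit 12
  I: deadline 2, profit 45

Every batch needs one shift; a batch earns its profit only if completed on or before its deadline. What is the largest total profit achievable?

178

Profit order: F=80 G=64 C=58 I=45 D=42 E=29 B=18 H=12 A=10
Assign: F→slot 1, G skipped, C→slot 2, I skipped, D skipped, E skipped, B→slot 4, H→slot 3, A→slot 5.
Slots: [1:F] [2:C] [3:H] [4:B] [5:A]
Profit = 80 + 58 + 12 + 18 + 10 = 178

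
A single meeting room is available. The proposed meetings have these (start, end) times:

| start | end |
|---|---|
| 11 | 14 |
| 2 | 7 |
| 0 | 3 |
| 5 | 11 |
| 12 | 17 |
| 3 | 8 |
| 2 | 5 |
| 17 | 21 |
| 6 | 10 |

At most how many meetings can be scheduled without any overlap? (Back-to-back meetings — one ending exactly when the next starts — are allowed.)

Sort by end time and greedily take each interval whose start is ≥ the last chosen end.
By end time: (0,3), (2,5), (2,7), (3,8), (6,10), (5,11), (11,14), (12,17), (17,21).
Pick (0,3); next start ≥ 3 → (3,8); next start ≥ 8 → (11,14); next start ≥ 14 → (17,21).
Selected 4 meetings.

4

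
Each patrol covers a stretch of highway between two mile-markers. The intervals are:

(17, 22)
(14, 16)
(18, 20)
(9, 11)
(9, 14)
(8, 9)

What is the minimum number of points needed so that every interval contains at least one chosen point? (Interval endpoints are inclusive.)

3

Process intervals by earliest right end; each time one isn't hit yet, stab at its right endpoint.
Sorted: [8,9] [9,11] [9,14] [14,16] [18,20] [17,22]
{[8,9],[9,11],[9,14]} hit by 9; {[14,16]} hit by 16; {[18,20],[17,22]} hit by 20.
Points: 9, 16, 20 (3 total).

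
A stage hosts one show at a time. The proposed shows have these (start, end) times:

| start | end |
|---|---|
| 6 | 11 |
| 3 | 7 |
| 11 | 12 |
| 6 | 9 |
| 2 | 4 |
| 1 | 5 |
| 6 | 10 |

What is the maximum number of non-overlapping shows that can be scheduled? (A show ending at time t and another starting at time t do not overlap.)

3

Greedy by earliest finish: after sorting by end time, pick each interval compatible with the last pick.
Sorted by end: (2,4)  (1,5)  (3,7)  (6,9)  (6,10)  (6,11)  (11,12)
take (2,4); skip (1,5); take (6,9); take (11,12).
Selected 3 shows.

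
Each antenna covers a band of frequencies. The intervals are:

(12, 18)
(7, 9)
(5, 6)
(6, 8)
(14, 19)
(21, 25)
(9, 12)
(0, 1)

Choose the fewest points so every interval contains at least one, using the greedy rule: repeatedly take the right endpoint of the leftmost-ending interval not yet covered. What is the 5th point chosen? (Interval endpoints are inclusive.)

By right end: [0,1]  [5,6]  [6,8]  [7,9]  [9,12]  [12,18]  [14,19]  [21,25]
[0,1] uncovered → point at 1; [5,6] uncovered → point at 6; [7,9] uncovered → point at 9; [12,18] uncovered → point at 18; [21,25] uncovered → point at 25.
Points: 1, 6, 9, 18, 25 (5 total).

25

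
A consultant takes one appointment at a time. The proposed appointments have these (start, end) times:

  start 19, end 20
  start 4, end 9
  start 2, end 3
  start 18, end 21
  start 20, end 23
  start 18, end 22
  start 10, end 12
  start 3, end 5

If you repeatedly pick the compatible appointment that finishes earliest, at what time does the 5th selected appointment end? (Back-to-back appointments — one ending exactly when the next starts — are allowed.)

23

Greedy by earliest finish: after sorting by end time, pick each interval compatible with the last pick.
Sorted by end: (2,3)  (3,5)  (4,9)  (10,12)  (19,20)  (18,21)  (18,22)  (20,23)
take (2,3); take (3,5); skip (4,9); take (10,12); take (19,20); take (20,23).
Selected: (2,3) (3,5) (10,12) (19,20) (20,23)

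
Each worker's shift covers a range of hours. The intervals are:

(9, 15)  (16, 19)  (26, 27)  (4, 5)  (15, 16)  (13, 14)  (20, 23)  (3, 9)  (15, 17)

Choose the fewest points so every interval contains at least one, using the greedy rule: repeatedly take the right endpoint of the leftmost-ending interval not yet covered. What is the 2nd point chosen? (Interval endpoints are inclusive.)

Process intervals by earliest right end; each time one isn't hit yet, stab at its right endpoint.
Sorted: [4,5] [3,9] [13,14] [9,15] [15,16] [15,17] [16,19] [20,23] [26,27]
{[4,5],[3,9]} hit by 5; {[13,14],[9,15]} hit by 14; {[15,16],[15,17],[16,19]} hit by 16; {[20,23]} hit by 23; {[26,27]} hit by 27.
Points: 5, 14, 16, 23, 27 (5 total).

14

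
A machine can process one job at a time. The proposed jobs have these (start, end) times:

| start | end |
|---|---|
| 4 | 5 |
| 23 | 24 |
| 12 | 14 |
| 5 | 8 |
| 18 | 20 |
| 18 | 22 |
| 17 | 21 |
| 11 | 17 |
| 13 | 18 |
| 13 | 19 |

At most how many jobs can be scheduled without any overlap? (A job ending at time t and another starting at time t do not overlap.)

Order by finish time; keep every interval that doesn't clash with the previous kept one.
Sorted by end: (4,5)  (5,8)  (12,14)  (11,17)  (13,18)  (13,19)  (18,20)  (17,21)  (18,22)  (23,24)
take (4,5); take (5,8); take (12,14); skip (13,18); skip (13,19); take (18,20); take (23,24).
Selected 5 jobs.

5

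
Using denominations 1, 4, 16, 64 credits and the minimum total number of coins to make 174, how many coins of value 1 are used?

174 = 2×64 + 2×16 + 3×4 + 2×1
Count of 1: 2

2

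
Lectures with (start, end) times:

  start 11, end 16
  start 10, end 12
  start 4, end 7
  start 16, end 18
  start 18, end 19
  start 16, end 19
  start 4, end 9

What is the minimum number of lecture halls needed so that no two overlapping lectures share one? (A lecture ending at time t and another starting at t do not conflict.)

2

Events (time:±→running): 4:+→1 4:+→2 … peak 2.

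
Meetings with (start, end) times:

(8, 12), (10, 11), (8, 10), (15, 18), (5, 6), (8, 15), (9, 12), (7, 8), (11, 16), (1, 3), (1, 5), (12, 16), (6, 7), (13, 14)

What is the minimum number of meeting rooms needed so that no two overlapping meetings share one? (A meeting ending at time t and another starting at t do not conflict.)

Events (time:±→running): 1:+→1 1:+→2 3:-→1 5:-→0 5:+→1 6:-→0 6:+→1 7:-→0 7:+→1 8:-→0 8:+→1 8:+→2 8:+→3 9:+→4 … peak 4.

4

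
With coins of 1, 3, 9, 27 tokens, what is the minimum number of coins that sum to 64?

64 = 2×27 + 1×9 + 1×1
Total coins = 2 + 1 + 1 = 4

4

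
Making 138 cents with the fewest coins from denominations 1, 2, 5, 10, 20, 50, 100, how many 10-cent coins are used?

Use the largest denomination that fits, subtract, and repeat.
138 = 1×100 + 1×20 + 1×10 + 1×5 + 1×2 + 1×1
Count of 10: 1

1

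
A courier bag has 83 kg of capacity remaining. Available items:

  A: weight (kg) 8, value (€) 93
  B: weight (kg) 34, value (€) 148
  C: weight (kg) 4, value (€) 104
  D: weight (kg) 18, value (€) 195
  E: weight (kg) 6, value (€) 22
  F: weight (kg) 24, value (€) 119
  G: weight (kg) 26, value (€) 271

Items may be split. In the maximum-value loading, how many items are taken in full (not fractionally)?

Sort by value per unit weight and fill in that order.
Order: C (104/4=26.00) > A (93/8=11.62) > D (195/18=10.83) > G (271/26=10.42) > F (119/24=4.96) > B (148/34=4.35) > E (22/6=3.67)
Fill: take C (4 @ 104) → take A (8 @ 93) → take D (18 @ 195) → take G (26 @ 271) → take F (24 @ 119) → take 3/34 of B → 13.06; 83/83 used.
5 item(s) taken whole; one partial (take 3/34 of B).

5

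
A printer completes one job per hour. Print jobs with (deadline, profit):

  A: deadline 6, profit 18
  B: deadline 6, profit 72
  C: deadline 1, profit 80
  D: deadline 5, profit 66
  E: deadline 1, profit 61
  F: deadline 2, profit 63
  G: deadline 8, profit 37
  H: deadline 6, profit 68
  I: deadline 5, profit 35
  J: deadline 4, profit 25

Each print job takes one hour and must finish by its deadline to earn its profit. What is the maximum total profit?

Take jobs in profit order; each goes to the latest open slot no later than its deadline.
By profit: C(d1,80), B(d6,72), H(d6,68), D(d5,66), F(d2,63), E(d1,61), G(d8,37), I(d5,35), J(d4,25), A(d6,18)
C→slot 1; B→slot 6; H→slot 5; D→slot 4; F→slot 2; E skipped; G→slot 8; I→slot 3; J skipped; A skipped.
Profit = 80 + 63 + 35 + 66 + 68 + 72 + 37 = 421

421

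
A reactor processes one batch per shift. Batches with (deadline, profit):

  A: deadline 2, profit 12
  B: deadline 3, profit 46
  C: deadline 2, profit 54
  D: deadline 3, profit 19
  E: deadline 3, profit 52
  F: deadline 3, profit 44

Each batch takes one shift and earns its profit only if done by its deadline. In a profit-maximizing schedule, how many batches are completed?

Sort by profit descending; place each in the latest free slot ≤ its deadline.
By profit: C(d2,54), E(d3,52), B(d3,46), F(d3,44), D(d3,19), A(d2,12)
C→slot 2; E→slot 3; B→slot 1; F skipped; D skipped; A skipped.
3 of 6 scheduled.

3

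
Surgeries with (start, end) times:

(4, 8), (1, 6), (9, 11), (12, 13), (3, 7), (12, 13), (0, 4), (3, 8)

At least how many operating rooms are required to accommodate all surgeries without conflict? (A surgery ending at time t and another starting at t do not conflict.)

4

starts: [0, 1, 3, 3, 4, 9, 12, 12]
ends:   [4, 6, 7, 8, 8, 11, 13, 13]
s0→1 s1→2 s3→3 s3→4  — peak 4.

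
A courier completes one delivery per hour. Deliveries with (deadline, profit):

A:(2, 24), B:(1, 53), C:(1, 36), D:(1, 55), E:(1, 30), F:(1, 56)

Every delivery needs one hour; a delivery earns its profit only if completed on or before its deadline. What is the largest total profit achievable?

Profit order: F=56 D=55 B=53 C=36 E=30 A=24
Assign: F→slot 1, D skipped, B skipped, C skipped, E skipped, A→slot 2.
Slots: [1:F] [2:A]
Profit = 56 + 24 = 80

80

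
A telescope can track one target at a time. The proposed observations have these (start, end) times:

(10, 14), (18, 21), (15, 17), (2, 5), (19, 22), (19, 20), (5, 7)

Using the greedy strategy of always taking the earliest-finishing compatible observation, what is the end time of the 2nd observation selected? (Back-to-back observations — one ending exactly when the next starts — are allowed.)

By end time: (2,5), (5,7), (10,14), (15,17), (19,20), (18,21), (19,22).
Pick (2,5); next start ≥ 5 → (5,7); next start ≥ 7 → (10,14); next start ≥ 14 → (15,17); next start ≥ 17 → (19,20).
Selected: (2,5) (5,7) (10,14) (15,17) (19,20)

7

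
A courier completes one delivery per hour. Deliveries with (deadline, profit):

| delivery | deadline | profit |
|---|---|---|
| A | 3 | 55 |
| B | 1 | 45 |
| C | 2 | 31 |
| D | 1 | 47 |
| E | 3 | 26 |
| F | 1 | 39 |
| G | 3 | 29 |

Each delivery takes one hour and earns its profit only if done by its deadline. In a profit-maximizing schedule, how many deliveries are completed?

Take jobs in profit order; each goes to the latest open slot no later than its deadline.
By profit: A(d3,55), D(d1,47), B(d1,45), F(d1,39), C(d2,31), G(d3,29), E(d3,26)
A→slot 3; D→slot 1; B skipped; F skipped; C→slot 2; G skipped; E skipped.
3 of 7 scheduled.

3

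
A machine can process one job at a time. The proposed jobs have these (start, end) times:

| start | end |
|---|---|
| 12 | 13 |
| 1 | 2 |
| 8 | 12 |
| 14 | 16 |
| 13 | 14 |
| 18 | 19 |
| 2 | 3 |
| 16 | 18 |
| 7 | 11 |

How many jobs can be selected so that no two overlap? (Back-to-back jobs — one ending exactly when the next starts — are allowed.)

Greedy by earliest finish: after sorting by end time, pick each interval compatible with the last pick.
Sorted by end: (1,2)  (2,3)  (7,11)  (8,12)  (12,13)  (13,14)  (14,16)  (16,18)  (18,19)
take (1,2); take (2,3); take (7,11); take (12,13); take (13,14); take (14,16); take (16,18); take (18,19).
Selected 8 jobs.

8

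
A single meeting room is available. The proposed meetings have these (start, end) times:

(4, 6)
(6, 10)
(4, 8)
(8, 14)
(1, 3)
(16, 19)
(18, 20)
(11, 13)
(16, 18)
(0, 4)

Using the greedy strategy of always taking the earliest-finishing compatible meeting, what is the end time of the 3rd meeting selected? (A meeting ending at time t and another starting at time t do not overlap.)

10

Order by finish time; keep every interval that doesn't clash with the previous kept one.
Sorted by end: (1,3)  (0,4)  (4,6)  (4,8)  (6,10)  (11,13)  (8,14)  (16,18)  (16,19)  (18,20)
take (1,3); skip (0,4); take (4,6); skip (4,8); take (6,10); take (11,13); take (16,18); take (18,20).
Selected: (1,3) (4,6) (6,10) (11,13) (16,18) (18,20)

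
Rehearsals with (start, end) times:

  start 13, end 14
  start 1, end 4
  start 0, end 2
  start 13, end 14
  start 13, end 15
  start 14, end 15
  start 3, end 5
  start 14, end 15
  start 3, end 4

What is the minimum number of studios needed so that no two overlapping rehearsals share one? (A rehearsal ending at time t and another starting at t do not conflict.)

3

Count concurrent intervals with a sweep; the peak is the room count.
Events (time:±→running): 0:+→1 1:+→2 2:-→1 3:+→2 3:+→3 … peak 3.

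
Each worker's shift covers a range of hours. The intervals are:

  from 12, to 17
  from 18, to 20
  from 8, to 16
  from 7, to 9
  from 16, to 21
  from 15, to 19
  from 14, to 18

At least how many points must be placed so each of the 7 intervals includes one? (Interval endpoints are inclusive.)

3

Sort by right endpoint; whenever an interval is uncovered, place a point at its right end.
Sorted: [7,9] [8,16] [12,17] [14,18] [15,19] [18,20] [16,21]
{[7,9],[8,16]} hit by 9; {[12,17],[14,18],[15,19]} hit by 17; {[18,20],[16,21]} hit by 20.
Points: 9, 17, 20 (3 total).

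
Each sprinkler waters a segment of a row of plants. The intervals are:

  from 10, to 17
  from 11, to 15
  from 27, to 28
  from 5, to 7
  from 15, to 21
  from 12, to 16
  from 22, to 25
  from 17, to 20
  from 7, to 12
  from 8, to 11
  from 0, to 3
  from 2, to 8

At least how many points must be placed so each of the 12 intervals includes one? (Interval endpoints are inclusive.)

Process intervals by earliest right end; each time one isn't hit yet, stab at its right endpoint.
Sorted: [0,3] [5,7] [2,8] [8,11] [7,12] [11,15] [12,16] [10,17] [17,20] [15,21] [22,25] [27,28]
{[0,3]} hit by 3; {[5,7],[2,8]} hit by 7; {[8,11],[7,12],[11,15]} hit by 11; {[12,16],[10,17]} hit by 16; {[17,20],[15,21]} hit by 20; {[22,25]} hit by 25; {[27,28]} hit by 28.
Points: 3, 7, 11, 16, 20, 25, 28 (7 total).

7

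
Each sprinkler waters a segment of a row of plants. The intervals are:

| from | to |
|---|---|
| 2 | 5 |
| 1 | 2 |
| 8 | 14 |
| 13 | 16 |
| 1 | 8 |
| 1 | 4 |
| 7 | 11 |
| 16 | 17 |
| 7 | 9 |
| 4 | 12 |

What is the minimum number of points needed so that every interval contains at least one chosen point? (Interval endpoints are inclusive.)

3

Process intervals by earliest right end; each time one isn't hit yet, stab at its right endpoint.
By right end: [1,2]  [1,4]  [2,5]  [1,8]  [7,9]  [7,11]  [4,12]  [8,14]  [13,16]  [16,17]
[1,2] uncovered → point at 2; [7,9] uncovered → point at 9; [13,16] uncovered → point at 16.
Points: 2, 9, 16 (3 total).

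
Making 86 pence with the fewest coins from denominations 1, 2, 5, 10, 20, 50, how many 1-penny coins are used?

1

Greedy: take as many of the largest coin as possible, then repeat with the remainder.
86 − 1×50→36 − 1×20→16 − 1×10→6 − 1×5→1 − 1×1→0
Count of 1: 1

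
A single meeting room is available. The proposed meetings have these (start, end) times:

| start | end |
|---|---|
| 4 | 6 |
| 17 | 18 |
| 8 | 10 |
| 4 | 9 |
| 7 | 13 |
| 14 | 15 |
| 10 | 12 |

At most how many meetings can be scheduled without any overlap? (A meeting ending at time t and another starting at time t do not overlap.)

Sort by end time and greedily take each interval whose start is ≥ the last chosen end.
By end time: (4,6), (4,9), (8,10), (10,12), (7,13), (14,15), (17,18).
Pick (4,6); next start ≥ 6 → (8,10); next start ≥ 10 → (10,12); next start ≥ 12 → (14,15); next start ≥ 15 → (17,18).
Selected 5 meetings.

5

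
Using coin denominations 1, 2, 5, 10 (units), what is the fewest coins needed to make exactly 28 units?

5

28 − 2×10→8 − 1×5→3 − 1×2→1 − 1×1→0
Total coins = 2 + 1 + 1 + 1 = 5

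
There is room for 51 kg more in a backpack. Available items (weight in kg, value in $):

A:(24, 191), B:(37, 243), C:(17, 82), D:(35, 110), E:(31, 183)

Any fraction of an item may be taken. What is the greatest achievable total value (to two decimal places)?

368.32

Order: A (191/24=7.96) > B (243/37=6.57) > E (183/31=5.90) > C (82/17=4.82) > D (110/35=3.14)
Fill: take A (24 @ 191) → take 27/37 of B → 177.32; 51/51 used.
Total value = 368.32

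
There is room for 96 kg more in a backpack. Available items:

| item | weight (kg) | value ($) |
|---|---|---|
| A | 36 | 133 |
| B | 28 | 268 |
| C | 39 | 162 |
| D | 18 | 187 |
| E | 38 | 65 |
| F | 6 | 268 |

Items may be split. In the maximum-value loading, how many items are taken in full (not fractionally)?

Sort by value per unit weight and fill in that order.
Order: F (268/6=44.67) > D (187/18=10.39) > B (268/28=9.57) > C (162/39=4.15) > A (133/36=3.69) > E (65/38=1.71)
Fill: take F (6 @ 268) → take D (18 @ 187) → take B (28 @ 268) → take C (39 @ 162) → take 5/36 of A → 18.47; 96/96 used.
4 item(s) taken whole; one partial (take 5/36 of A).

4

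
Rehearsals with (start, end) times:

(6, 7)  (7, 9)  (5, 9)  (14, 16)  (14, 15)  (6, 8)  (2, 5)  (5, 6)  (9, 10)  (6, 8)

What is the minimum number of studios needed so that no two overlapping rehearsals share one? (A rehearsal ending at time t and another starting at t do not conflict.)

4

Events (time:±→running): 2:+→1 5:-→0 5:+→1 5:+→2 6:-→1 6:+→2 6:+→3 6:+→4 … peak 4.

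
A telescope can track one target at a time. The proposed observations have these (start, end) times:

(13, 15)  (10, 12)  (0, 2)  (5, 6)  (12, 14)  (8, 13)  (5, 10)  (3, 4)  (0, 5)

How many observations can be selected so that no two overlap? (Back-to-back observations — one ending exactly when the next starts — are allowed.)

By end time: (0,2), (3,4), (0,5), (5,6), (5,10), (10,12), (8,13), (12,14), (13,15).
Pick (0,2); next start ≥ 2 → (3,4); next start ≥ 4 → (5,6); next start ≥ 6 → (10,12); next start ≥ 12 → (12,14).
Selected 5 observations.

5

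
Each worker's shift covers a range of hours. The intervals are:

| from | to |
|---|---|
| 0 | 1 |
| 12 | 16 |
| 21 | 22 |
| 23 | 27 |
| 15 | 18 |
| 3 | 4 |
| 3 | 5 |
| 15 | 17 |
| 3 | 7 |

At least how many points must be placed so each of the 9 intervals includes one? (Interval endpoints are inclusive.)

5

By right end: [0,1]  [3,4]  [3,5]  [3,7]  [12,16]  [15,17]  [15,18]  [21,22]  [23,27]
[0,1] uncovered → point at 1; [3,4] uncovered → point at 4; [12,16] uncovered → point at 16; [21,22] uncovered → point at 22; [23,27] uncovered → point at 27.
Points: 1, 4, 16, 22, 27 (5 total).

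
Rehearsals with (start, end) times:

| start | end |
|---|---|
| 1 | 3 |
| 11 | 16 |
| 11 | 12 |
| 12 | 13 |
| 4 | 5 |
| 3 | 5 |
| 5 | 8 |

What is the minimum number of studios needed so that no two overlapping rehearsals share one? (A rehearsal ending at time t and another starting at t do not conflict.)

2

Events (time:±→running): 1:+→1 3:-→0 3:+→1 4:+→2 … peak 2.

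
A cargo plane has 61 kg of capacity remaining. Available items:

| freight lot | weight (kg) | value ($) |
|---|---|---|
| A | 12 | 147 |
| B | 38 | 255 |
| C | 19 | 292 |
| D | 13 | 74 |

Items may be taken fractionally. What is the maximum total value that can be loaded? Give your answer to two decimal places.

640.32

Sort by value per unit weight and fill in that order.
Order: C (292/19=15.37) > A (147/12=12.25) > B (255/38=6.71) > D (74/13=5.69)
Fill: take C (19 @ 292) → take A (12 @ 147) → take 30/38 of B → 201.32; 61/61 used.
Total value = 640.32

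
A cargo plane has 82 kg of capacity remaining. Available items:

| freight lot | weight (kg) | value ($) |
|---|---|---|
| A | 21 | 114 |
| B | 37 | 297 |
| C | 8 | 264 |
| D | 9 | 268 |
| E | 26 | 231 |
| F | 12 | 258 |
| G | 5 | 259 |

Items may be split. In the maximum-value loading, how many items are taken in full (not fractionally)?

Order: G (259/5=51.80) > C (264/8=33.00) > D (268/9=29.78) > F (258/12=21.50) > E (231/26=8.88) > B (297/37=8.03) > A (114/21=5.43)
Fill: take G (5 @ 259) → take C (8 @ 264) → take D (9 @ 268) → take F (12 @ 258) → take E (26 @ 231) → take 22/37 of B → 176.59; 82/82 used.
5 item(s) taken whole; one partial (take 22/37 of B).

5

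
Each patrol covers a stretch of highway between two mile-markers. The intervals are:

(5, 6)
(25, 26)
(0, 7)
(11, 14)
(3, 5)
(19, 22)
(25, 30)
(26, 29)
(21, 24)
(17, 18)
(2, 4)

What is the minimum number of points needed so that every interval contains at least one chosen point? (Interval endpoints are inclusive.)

Sort by right endpoint; whenever an interval is uncovered, place a point at its right end.
By right end: [2,4]  [3,5]  [5,6]  [0,7]  [11,14]  [17,18]  [19,22]  [21,24]  [25,26]  [26,29]  [25,30]
[2,4] uncovered → point at 4; [5,6] uncovered → point at 6; [11,14] uncovered → point at 14; [17,18] uncovered → point at 18; [19,22] uncovered → point at 22; [25,26] uncovered → point at 26.
Points: 4, 6, 14, 18, 22, 26 (6 total).

6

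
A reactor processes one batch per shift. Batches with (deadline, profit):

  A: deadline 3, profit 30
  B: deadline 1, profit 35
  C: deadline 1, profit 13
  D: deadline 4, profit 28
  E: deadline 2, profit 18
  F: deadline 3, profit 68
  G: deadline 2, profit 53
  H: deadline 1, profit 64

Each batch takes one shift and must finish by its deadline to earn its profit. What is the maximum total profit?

213

Take jobs in profit order; each goes to the latest open slot no later than its deadline.
Profit order: F=68 H=64 G=53 B=35 A=30 D=28 E=18 C=13
Assign: F→slot 3, H→slot 1, G→slot 2, B skipped, A skipped, D→slot 4, E skipped, C skipped.
Slots: [1:H] [2:G] [3:F] [4:D]
Profit = 64 + 53 + 68 + 28 = 213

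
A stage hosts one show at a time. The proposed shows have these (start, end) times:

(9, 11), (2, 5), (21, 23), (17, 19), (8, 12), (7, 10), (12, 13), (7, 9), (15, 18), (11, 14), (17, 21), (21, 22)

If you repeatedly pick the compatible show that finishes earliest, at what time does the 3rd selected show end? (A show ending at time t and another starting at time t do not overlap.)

11

Sort by end time and greedily take each interval whose start is ≥ the last chosen end.
Sorted by end: (2,5)  (7,9)  (7,10)  (9,11)  (8,12)  (12,13)  (11,14)  (15,18)  (17,19)  (17,21)  (21,22)  (21,23)
take (2,5); take (7,9); skip (7,10); take (9,11); take (12,13); take (15,18); take (21,22).
Selected: (2,5) (7,9) (9,11) (12,13) (15,18) (21,22)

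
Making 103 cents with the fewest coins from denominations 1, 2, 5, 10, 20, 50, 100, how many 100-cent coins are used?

1

Greedy: take as many of the largest coin as possible, then repeat with the remainder.
103 − 1×100→3 − 1×2→1 − 1×1→0
Count of 100: 1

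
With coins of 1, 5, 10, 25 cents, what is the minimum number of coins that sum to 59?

59 = 2×25 + 1×5 + 4×1
Total coins = 2 + 1 + 4 = 7

7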